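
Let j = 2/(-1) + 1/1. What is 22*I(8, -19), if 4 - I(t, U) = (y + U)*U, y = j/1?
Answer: -8272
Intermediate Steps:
j = -1 (j = 2*(-1) + 1*1 = -2 + 1 = -1)
y = -1 (y = -1/1 = -1*1 = -1)
I(t, U) = 4 - U*(-1 + U) (I(t, U) = 4 - (-1 + U)*U = 4 - U*(-1 + U))
22*I(8, -19) = 22*(4 - 19 - 1*(-19)²) = 22*(4 - 19 - 1*361) = 22*(4 - 19 - 361) = 22*(-376) = -8272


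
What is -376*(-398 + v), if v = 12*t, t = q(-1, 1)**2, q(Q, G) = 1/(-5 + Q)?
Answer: 448568/3 ≈ 1.4952e+5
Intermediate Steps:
t = 1/36 (t = (1/(-5 - 1))**2 = (1/(-6))**2 = (-1/6)**2 = 1/36 ≈ 0.027778)
v = 1/3 (v = 12*(1/36) = 1/3 ≈ 0.33333)
-376*(-398 + v) = -376*(-398 + 1/3) = -376*(-1193/3) = 448568/3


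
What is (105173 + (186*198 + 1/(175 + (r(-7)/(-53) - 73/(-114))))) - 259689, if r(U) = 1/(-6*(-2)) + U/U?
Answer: -83252134108/707397 ≈ -1.1769e+5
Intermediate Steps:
r(U) = 13/12 (r(U) = -⅙*(-½) + 1 = 1/12 + 1 = 13/12)
(105173 + (186*198 + 1/(175 + (r(-7)/(-53) - 73/(-114))))) - 259689 = (105173 + (186*198 + 1/(175 + ((13/12)/(-53) - 73/(-114))))) - 259689 = (105173 + (36828 + 1/(175 + ((13/12)*(-1/53) - 73*(-1/114))))) - 259689 = (105173 + (36828 + 1/(175 + (-13/636 + 73/114)))) - 259689 = (105173 + (36828 + 1/(175 + 2497/4028))) - 259689 = (105173 + (36828 + 1/(707397/4028))) - 259689 = (105173 + (36828 + 4028/707397)) - 259689 = (105173 + 26052020744/707397) - 259689 = 100451085425/707397 - 259689 = -83252134108/707397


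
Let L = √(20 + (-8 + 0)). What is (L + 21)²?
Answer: 453 + 84*√3 ≈ 598.49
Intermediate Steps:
L = 2*√3 (L = √(20 - 8) = √12 = 2*√3 ≈ 3.4641)
(L + 21)² = (2*√3 + 21)² = (21 + 2*√3)²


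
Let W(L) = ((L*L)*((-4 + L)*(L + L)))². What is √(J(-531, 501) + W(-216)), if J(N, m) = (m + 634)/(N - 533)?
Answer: √5564820042097174668600490/532 ≈ 4.4342e+9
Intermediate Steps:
J(N, m) = (634 + m)/(-533 + N)
W(L) = 4*L⁶*(-4 + L)² (W(L) = (L²*((-4 + L)*(2*L)))² = (L²*(2*L*(-4 + L)))² = (2*L³*(-4 + L))² = 4*L⁶*(-4 + L)²)
√(J(-531, 501) + W(-216)) = √((634 + 501)/(-533 - 531) + 4*(-216)⁶*(-4 - 216)²) = √(1135/(-1064) + 4*101559956668416*(-220)²) = √(-1/1064*1135 + 4*101559956668416*48400) = √(-1135/1064 + 19662007611005337600) = √(20920376098109679205265/1064) = √5564820042097174668600490/532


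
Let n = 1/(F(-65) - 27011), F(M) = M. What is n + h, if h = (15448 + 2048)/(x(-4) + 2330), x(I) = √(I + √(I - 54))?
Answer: -1/27076 + 17496/(2330 + √(-4 + I*√58)) ≈ 7.5041 - 0.0080793*I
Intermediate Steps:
x(I) = √(I + √(-54 + I))
h = 17496/(2330 + √(-4 + I*√58)) (h = (15448 + 2048)/(√(-4 + √(-54 - 4)) + 2330) = 17496/(√(-4 + √(-58)) + 2330) = 17496/(√(-4 + I*√58) + 2330) = 17496/(2330 + √(-4 + I*√58)) ≈ 7.5041 - 0.0080793*I)
n = -1/27076 (n = 1/(-65 - 27011) = 1/(-27076) = -1/27076 ≈ -3.6933e-5)
n + h = -1/27076 + 17496/(2330 + √(-4 + I*√58))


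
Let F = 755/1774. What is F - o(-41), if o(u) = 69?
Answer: -121651/1774 ≈ -68.574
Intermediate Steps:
F = 755/1774 (F = 755*(1/1774) = 755/1774 ≈ 0.42559)
F - o(-41) = 755/1774 - 1*69 = 755/1774 - 69 = -121651/1774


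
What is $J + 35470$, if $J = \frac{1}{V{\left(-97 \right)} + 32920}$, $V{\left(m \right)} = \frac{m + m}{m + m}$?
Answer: $\frac{1167707871}{32921} \approx 35470.0$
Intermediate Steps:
$V{\left(m \right)} = 1$ ($V{\left(m \right)} = \frac{2 m}{2 m} = 2 m \frac{1}{2 m} = 1$)
$J = \frac{1}{32921}$ ($J = \frac{1}{1 + 32920} = \frac{1}{32921} \approx 3.0376 \cdot 10^{-5}$)
$J + 35470 = \frac{1}{32921} + 35470 = \frac{1167707871}{32921}$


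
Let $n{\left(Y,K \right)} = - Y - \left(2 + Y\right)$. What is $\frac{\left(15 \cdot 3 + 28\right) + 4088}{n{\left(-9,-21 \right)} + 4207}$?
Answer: $\frac{4161}{4223} \approx 0.98532$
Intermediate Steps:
$n{\left(Y,K \right)} = -2 - 2 Y$
$\frac{\left(15 \cdot 3 + 28\right) + 4088}{n{\left(-9,-21 \right)} + 4207} = \frac{\left(15 \cdot 3 + 28\right) + 4088}{\left(-2 - -18\right) + 4207} = \frac{\left(45 + 28\right) + 4088}{\left(-2 + 18\right) + 4207} = \frac{73 + 4088}{16 + 4207} = \frac{4161}{4223}$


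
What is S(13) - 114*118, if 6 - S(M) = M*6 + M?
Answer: -13537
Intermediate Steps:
S(M) = 6 - 7*M (S(M) = 6 - (M*6 + M) = 6 - (6*M + M) = 6 - 7*M)
S(13) - 114*118 = (6 - 7*13) - 114*118 = (6 - 91) - 13452 = -85 - 13452 = -13537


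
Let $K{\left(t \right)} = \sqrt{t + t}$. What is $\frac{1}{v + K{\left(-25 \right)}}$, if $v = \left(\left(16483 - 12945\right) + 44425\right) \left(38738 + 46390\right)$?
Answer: $\frac{2041497132}{8335421079928450873} - \frac{5 i \sqrt{2}}{16670842159856901746} \approx 2.4492 \cdot 10^{-10} - 4.2416 \cdot 10^{-19} i$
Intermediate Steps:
$K{\left(t \right)} = \sqrt{2} \sqrt{t}$ ($K{\left(t \right)} = \sqrt{2 t} = \sqrt{2} \sqrt{t}$)
$v = 4082994264$ ($v = \left(\left(16483 - 12945\right) + 44425\right) 85128 = \left(3538 + 44425\right) 85128 = 47963 \cdot 85128 = 4082994264$)
$\frac{1}{v + K{\left(-25 \right)}} = \frac{1}{4082994264 + \sqrt{2} \sqrt{-25}} = \frac{1}{4082994264 + \sqrt{2} \cdot 5 i} = \frac{1}{4082994264 + 5 i \sqrt{2}}$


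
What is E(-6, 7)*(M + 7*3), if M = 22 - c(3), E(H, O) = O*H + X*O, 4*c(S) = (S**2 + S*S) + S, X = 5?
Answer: -1057/4 ≈ -264.25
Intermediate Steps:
c(S) = S**2/2 + S/4 (c(S) = ((S**2 + S*S) + S)/4 = ((S**2 + S**2) + S)/4 = (2*S**2 + S)/4 = (S + 2*S**2)/4 = S**2/2 + S/4)
E(H, O) = 5*O + H*O (E(H, O) = O*H + 5*O = H*O + 5*O = 5*O + H*O)
M = 67/4 (M = 22 - 3*(1 + 2*3)/4 = 22 - 3*(1 + 6)/4 = 22 - 3*7/4 = 22 - 1*21/4 = 22 - 21/4 = 67/4 ≈ 16.750)
E(-6, 7)*(M + 7*3) = (7*(5 - 6))*(67/4 + 7*3) = (7*(-1))*(67/4 + 21) = -7*151/4 = -1057/4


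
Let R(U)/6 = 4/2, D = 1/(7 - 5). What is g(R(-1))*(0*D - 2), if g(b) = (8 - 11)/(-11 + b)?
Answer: 6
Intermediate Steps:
D = ½ (D = 1/2 = ½ ≈ 0.50000)
R(U) = 12 (R(U) = 6*(4/2) = 6*(4*(½)) = 6*2 = 12)
g(b) = -3/(-11 + b)
g(R(-1))*(0*D - 2) = (-3/(-11 + 12))*(0*(½) - 2) = (-3/1)*(0 - 2) = -3*1*(-2) = -3*(-2) = 6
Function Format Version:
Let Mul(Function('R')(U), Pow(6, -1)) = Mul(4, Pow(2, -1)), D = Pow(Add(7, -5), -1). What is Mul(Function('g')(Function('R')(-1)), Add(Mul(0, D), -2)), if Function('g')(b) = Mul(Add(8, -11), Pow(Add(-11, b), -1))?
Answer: 6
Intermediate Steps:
D = Rational(1, 2) (D = Pow(2, -1) = Rational(1, 2) ≈ 0.50000)
Function('R')(U) = 12 (Function('R')(U) = Mul(6, Mul(4, Pow(2, -1))) = Mul(6, Mul(4, Rational(1, 2))) = Mul(6, 2) = 12)
Function('g')(b) = Mul(-3, Pow(Add(-11, b), -1))
Mul(Function('g')(Function('R')(-1)), Add(Mul(0, D), -2)) = Mul(Mul(-3, Pow(Add(-11, 12), -1)), Add(Mul(0, Rational(1, 2)), -2)) = Mul(Mul(-3, Pow(1, -1)), Add(0, -2)) = Mul(Mul(-3, 1), -2) = Mul(-3, -2) = 6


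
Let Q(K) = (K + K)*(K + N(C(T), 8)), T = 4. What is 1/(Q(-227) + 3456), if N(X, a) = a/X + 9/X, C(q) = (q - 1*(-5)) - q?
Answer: 5/524852 ≈ 9.5265e-6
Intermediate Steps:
C(q) = 5 (C(q) = (q + 5) - q = (5 + q) - q = 5)
N(X, a) = 9/X + a/X
Q(K) = 2*K*(17/5 + K) (Q(K) = (K + K)*(K + (9 + 8)/5) = (2*K)*(K + (⅕)*17) = (2*K)*(K + 17/5) = (2*K)*(17/5 + K) = 2*K*(17/5 + K))
1/(Q(-227) + 3456) = 1/((⅖)*(-227)*(17 + 5*(-227)) + 3456) = 1/((⅖)*(-227)*(17 - 1135) + 3456) = 1/((⅖)*(-227)*(-1118) + 3456) = 1/(507572/5 + 3456) = 1/(524852/5) = 5/524852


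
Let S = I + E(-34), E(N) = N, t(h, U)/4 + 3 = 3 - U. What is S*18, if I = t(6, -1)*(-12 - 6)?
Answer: -1908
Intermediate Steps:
t(h, U) = -4*U (t(h, U) = -12 + 4*(3 - U) = -12 + (12 - 4*U) = -4*U)
I = -72 (I = (-4*(-1))*(-12 - 6) = 4*(-18) = -72)
S = -106 (S = -72 - 34 = -106)
S*18 = -106*18 = -1908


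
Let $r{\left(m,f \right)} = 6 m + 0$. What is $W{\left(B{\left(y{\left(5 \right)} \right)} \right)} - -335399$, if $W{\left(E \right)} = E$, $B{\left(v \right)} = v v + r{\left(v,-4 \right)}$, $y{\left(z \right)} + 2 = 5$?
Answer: $335426$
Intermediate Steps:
$y{\left(z \right)} = 3$ ($y{\left(z \right)} = -2 + 5 = 3$)
$r{\left(m,f \right)} = 6 m$
$B{\left(v \right)} = v^{2} + 6 v$ ($B{\left(v \right)} = v v + 6 v = v^{2} + 6 v$)
$W{\left(B{\left(y{\left(5 \right)} \right)} \right)} - -335399 = 3 \left(6 + 3\right) - -335399 = 3 \cdot 9 + 335399 = 27 + 335399 = 335426$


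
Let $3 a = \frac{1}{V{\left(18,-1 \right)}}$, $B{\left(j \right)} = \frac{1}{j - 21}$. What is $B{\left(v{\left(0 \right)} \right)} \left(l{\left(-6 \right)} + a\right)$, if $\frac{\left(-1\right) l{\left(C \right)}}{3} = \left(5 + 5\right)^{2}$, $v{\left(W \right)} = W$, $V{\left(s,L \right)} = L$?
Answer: $\frac{901}{63} \approx 14.302$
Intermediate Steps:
$B{\left(j \right)} = \frac{1}{-21 + j}$
$l{\left(C \right)} = -300$ ($l{\left(C \right)} = - 3 \left(5 + 5\right)^{2} = - 3 \cdot 10^{2} = \left(-3\right) 100 = -300$)
$a = - \frac{1}{3}$ ($a = \frac{1}{3 \left(-1\right)} = \frac{1}{3} \left(-1\right) = - \frac{1}{3} \approx -0.33333$)
$B{\left(v{\left(0 \right)} \right)} \left(l{\left(-6 \right)} + a\right) = \frac{-300 - \frac{1}{3}}{-21 + 0} = \frac{1}{-21} \left(- \frac{901}{3}\right) = \left(- \frac{1}{21}\right) \left(- \frac{901}{3}\right) = \frac{901}{63}$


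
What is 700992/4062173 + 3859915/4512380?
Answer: 3768556955251/3666013640348 ≈ 1.0280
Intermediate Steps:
700992/4062173 + 3859915/4512380 = 700992*(1/4062173) + 3859915*(1/4512380) = 700992/4062173 + 771983/902476 = 3768556955251/3666013640348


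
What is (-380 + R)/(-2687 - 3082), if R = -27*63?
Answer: 2081/5769 ≈ 0.36072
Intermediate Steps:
R = -1701
(-380 + R)/(-2687 - 3082) = (-380 - 1701)/(-2687 - 3082) = -2081/(-5769) = -2081*(-1/5769) = 2081/5769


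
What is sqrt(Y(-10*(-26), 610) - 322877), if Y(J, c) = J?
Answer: I*sqrt(322617) ≈ 567.99*I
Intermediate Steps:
sqrt(Y(-10*(-26), 610) - 322877) = sqrt(-10*(-26) - 322877) = sqrt(260 - 322877) = sqrt(-322617) = I*sqrt(322617)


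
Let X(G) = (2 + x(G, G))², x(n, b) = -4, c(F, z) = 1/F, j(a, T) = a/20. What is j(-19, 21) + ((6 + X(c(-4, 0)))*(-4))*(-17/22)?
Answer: 6591/220 ≈ 29.959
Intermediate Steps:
j(a, T) = a/20 (j(a, T) = a*(1/20) = a/20)
c(F, z) = 1/F
X(G) = 4 (X(G) = (2 - 4)² = (-2)² = 4)
j(-19, 21) + ((6 + X(c(-4, 0)))*(-4))*(-17/22) = (1/20)*(-19) + ((6 + 4)*(-4))*(-17/22) = -19/20 + (10*(-4))*(-17*1/22) = -19/20 - 40*(-17/22) = -19/20 + 340/11 = 6591/220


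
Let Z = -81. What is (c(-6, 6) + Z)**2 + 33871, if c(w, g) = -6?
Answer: 41440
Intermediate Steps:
(c(-6, 6) + Z)**2 + 33871 = (-6 - 81)**2 + 33871 = (-87)**2 + 33871 = 7569 + 33871 = 41440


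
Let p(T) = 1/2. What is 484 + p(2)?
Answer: 969/2 ≈ 484.50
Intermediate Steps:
p(T) = 1/2
484 + p(2) = 484 + 1/2 = 969/2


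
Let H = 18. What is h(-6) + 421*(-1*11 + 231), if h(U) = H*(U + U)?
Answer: 92404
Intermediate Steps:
h(U) = 36*U (h(U) = 18*(U + U) = 18*(2*U) = 36*U)
h(-6) + 421*(-1*11 + 231) = 36*(-6) + 421*(-1*11 + 231) = -216 + 421*(-11 + 231) = -216 + 421*220 = -216 + 92620 = 92404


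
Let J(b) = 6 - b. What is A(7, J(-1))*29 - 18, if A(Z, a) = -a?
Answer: -221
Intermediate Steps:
A(7, J(-1))*29 - 18 = -(6 - 1*(-1))*29 - 18 = -(6 + 1)*29 - 18 = -1*7*29 - 18 = -7*29 - 18 = -203 - 18 = -221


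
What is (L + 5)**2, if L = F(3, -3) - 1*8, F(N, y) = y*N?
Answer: 144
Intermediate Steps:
F(N, y) = N*y
L = -17 (L = 3*(-3) - 1*8 = -9 - 8 = -17)
(L + 5)**2 = (-17 + 5)**2 = (-12)**2 = 144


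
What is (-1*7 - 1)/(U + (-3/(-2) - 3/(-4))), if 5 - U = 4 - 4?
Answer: -32/29 ≈ -1.1034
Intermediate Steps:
U = 5 (U = 5 - (4 - 4) = 5 - 1*0 = 5 + 0 = 5)
(-1*7 - 1)/(U + (-3/(-2) - 3/(-4))) = (-1*7 - 1)/(5 + (-3/(-2) - 3/(-4))) = (-7 - 1)/(5 + (-3*(-1/2) - 3*(-1/4))) = -8/(5 + (3/2 + 3/4)) = -8/(5 + 9/4) = -8/(29/4) = (4/29)*(-8) = -32/29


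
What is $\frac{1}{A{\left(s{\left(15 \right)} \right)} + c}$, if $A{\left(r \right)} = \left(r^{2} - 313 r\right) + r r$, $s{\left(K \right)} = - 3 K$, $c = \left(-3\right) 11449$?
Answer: $- \frac{1}{16212} \approx -6.1683 \cdot 10^{-5}$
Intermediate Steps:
$c = -34347$
$A{\left(r \right)} = - 313 r + 2 r^{2}$ ($A{\left(r \right)} = \left(r^{2} - 313 r\right) + r^{2} = - 313 r + 2 r^{2}$)
$\frac{1}{A{\left(s{\left(15 \right)} \right)} + c} = \frac{1}{\left(-3\right) 15 \left(-313 + 2 \left(\left(-3\right) 15\right)\right) - 34347} = \frac{1}{- 45 \left(-313 + 2 \left(-45\right)\right) - 34347} = \frac{1}{- 45 \left(-313 - 90\right) - 34347} = \frac{1}{\left(-45\right) \left(-403\right) - 34347} = \frac{1}{18135 - 34347} = \frac{1}{-16212} = - \frac{1}{16212}$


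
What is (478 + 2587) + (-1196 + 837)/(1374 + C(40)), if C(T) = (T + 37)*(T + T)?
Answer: 23091351/7534 ≈ 3065.0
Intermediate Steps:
C(T) = 2*T*(37 + T) (C(T) = (37 + T)*(2*T) = 2*T*(37 + T))
(478 + 2587) + (-1196 + 837)/(1374 + C(40)) = (478 + 2587) + (-1196 + 837)/(1374 + 2*40*(37 + 40)) = 3065 - 359/(1374 + 2*40*77) = 3065 - 359/(1374 + 6160) = 3065 - 359/7534 = 23091351/7534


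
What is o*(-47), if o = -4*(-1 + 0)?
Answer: -188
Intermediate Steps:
o = 4 (o = -4*(-1) = 4)
o*(-47) = 4*(-47) = -188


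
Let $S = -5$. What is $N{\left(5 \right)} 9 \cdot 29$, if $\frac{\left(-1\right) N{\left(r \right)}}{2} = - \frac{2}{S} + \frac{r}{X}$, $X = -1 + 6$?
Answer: $- \frac{3654}{5} \approx -730.8$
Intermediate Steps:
$X = 5$
$N{\left(r \right)} = - \frac{4}{5} - \frac{2 r}{5}$ ($N{\left(r \right)} = - 2 \left(- \frac{2}{-5} + \frac{r}{5}\right) = - 2 \left(\left(-2\right) \left(- \frac{1}{5}\right) + r \frac{1}{5}\right) = - 2 \left(\frac{2}{5} + \frac{r}{5}\right) = - \frac{4}{5} - \frac{2 r}{5}$)
$N{\left(5 \right)} 9 \cdot 29 = \left(- \frac{4}{5} - 2\right) 9 \cdot 29 = \left(- \frac{14}{5}\right) 9 \cdot 29 = \left(- \frac{126}{5}\right) 29 = - \frac{3654}{5}$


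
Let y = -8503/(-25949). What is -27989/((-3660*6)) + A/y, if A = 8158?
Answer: 422635730617/16975080 ≈ 24897.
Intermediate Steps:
y = 773/2359 (y = -8503*(-1/25949) = 773/2359 ≈ 0.32768)
-27989/((-3660*6)) + A/y = -27989/((-3660*6)) + 8158/(773/2359) = -27989/(-21960) + 8158*(2359/773) = -27989*(-1/21960) + 19244722/773 = 27989/21960 + 19244722/773 = 422635730617/16975080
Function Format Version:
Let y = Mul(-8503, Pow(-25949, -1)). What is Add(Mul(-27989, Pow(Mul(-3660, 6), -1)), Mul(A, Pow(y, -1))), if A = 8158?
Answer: Rational(422635730617, 16975080) ≈ 24897.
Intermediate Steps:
y = Rational(773, 2359) (y = Mul(-8503, Rational(-1, 25949)) = Rational(773, 2359) ≈ 0.32768)
Add(Mul(-27989, Pow(Mul(-3660, 6), -1)), Mul(A, Pow(y, -1))) = Add(Mul(-27989, Pow(Mul(-3660, 6), -1)), Mul(8158, Pow(Rational(773, 2359), -1))) = Add(Mul(-27989, Pow(-21960, -1)), Mul(8158, Rational(2359, 773))) = Add(Mul(-27989, Rational(-1, 21960)), Rational(19244722, 773)) = Add(Rational(27989, 21960), Rational(19244722, 773)) = Rational(422635730617, 16975080)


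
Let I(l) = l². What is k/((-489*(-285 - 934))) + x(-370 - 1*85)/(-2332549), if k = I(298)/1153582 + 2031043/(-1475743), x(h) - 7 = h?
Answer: 74910313975145116687/394503892691181616249589 ≈ 0.00018988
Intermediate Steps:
x(h) = 7 + h
k = -1105961382327/851195280713 (k = 298²/1153582 + 2031043/(-1475743) = 88804*(1/1153582) + 2031043*(-1/1475743) = 44402/576791 - 2031043/1475743 = -1105961382327/851195280713 ≈ -1.2993)
k/((-489*(-285 - 934))) + x(-370 - 1*85)/(-2332549) = -1105961382327*(-1/(489*(-285 - 934)))/851195280713 + (7 + (-370 - 1*85))/(-2332549) = -1105961382327/(851195280713*((-489*(-1219)))) + (7 + (-370 - 85))*(-1/2332549) = -1105961382327/851195280713/596091 + (7 - 455)*(-1/2332549) = -1105961382327/851195280713*1/596091 - 448*(-1/2332549) = -368653794109/169129948691830961 + 448/2332549 = 74910313975145116687/394503892691181616249589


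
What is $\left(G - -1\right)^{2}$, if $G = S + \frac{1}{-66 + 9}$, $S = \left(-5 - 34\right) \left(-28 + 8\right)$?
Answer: $\frac{1981674256}{3249} \approx 6.0993 \cdot 10^{5}$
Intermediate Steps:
$S = 780$ ($S = \left(-39\right) \left(-20\right) = 780$)
$G = \frac{44459}{57}$ ($G = 780 + \frac{1}{-66 + 9} = 780 + \frac{1}{-57} = 780 - \frac{1}{57} = \frac{44459}{57} \approx 779.98$)
$\left(G - -1\right)^{2} = \left(\frac{44459}{57} - -1\right)^{2} = \left(\frac{44459}{57} + \left(-70 + 71\right)\right)^{2} = \left(\frac{44459}{57} + 1\right)^{2} = \left(\frac{44516}{57}\right)^{2} = \frac{1981674256}{3249}$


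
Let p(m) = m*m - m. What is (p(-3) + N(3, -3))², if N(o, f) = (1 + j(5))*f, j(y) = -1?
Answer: 144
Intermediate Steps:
N(o, f) = 0 (N(o, f) = (1 - 1)*f = 0*f = 0)
p(m) = m² - m
(p(-3) + N(3, -3))² = (-3*(-1 - 3) + 0)² = (-3*(-4) + 0)² = (12 + 0)² = 12² = 144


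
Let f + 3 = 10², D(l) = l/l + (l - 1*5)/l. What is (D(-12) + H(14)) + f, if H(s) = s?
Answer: 1361/12 ≈ 113.42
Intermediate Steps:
D(l) = 1 + (-5 + l)/l (D(l) = 1 + (l - 5)/l = 1 + (-5 + l)/l)
f = 97 (f = -3 + 10² = -3 + 100 = 97)
(D(-12) + H(14)) + f = ((2 - 5/(-12)) + 14) + 97 = ((2 - 5*(-1/12)) + 14) + 97 = ((2 + 5/12) + 14) + 97 = (29/12 + 14) + 97 = 197/12 + 97 = 1361/12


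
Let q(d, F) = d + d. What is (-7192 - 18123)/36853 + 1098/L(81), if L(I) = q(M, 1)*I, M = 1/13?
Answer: 28996594/331677 ≈ 87.424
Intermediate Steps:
M = 1/13 ≈ 0.076923
q(d, F) = 2*d
L(I) = 2*I/13 (L(I) = (2*(1/13))*I = 2*I/13)
(-7192 - 18123)/36853 + 1098/L(81) = (-7192 - 18123)/36853 + 1098/(((2/13)*81)) = -25315*1/36853 + 1098/(162/13) = -25315/36853 + 1098*(13/162) = -25315/36853 + 793/9 = 28996594/331677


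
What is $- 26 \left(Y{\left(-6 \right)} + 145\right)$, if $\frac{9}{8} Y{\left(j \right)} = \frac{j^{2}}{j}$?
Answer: $- \frac{10894}{3} \approx -3631.3$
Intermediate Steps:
$Y{\left(j \right)} = \frac{8 j}{9}$ ($Y{\left(j \right)} = \frac{8 \frac{j^{2}}{j}}{9} = \frac{8 j}{9}$)
$- 26 \left(Y{\left(-6 \right)} + 145\right) = - 26 \left(\frac{8}{9} \left(-6\right) + 145\right) = - 26 \left(- \frac{16}{3} + 145\right) = \left(-26\right) \frac{419}{3} = - \frac{10894}{3}$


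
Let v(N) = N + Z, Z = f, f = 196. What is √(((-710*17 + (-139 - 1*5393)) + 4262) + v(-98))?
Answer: I*√13242 ≈ 115.07*I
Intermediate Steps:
Z = 196
v(N) = 196 + N (v(N) = N + 196 = 196 + N)
√(((-710*17 + (-139 - 1*5393)) + 4262) + v(-98)) = √(((-710*17 + (-139 - 1*5393)) + 4262) + (196 - 98)) = √(((-12070 + (-139 - 5393)) + 4262) + 98) = √(((-12070 - 5532) + 4262) + 98) = √((-17602 + 4262) + 98) = √(-13340 + 98) = √(-13242) = I*√13242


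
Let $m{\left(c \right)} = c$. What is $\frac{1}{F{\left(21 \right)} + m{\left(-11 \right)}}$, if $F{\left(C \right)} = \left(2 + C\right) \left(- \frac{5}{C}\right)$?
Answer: $- \frac{21}{346} \approx -0.060694$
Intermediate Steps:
$F{\left(C \right)} = - \frac{5 \left(2 + C\right)}{C}$
$\frac{1}{F{\left(21 \right)} + m{\left(-11 \right)}} = \frac{1}{\left(-5 - \frac{10}{21}\right) - 11} = \frac{1}{- \frac{115}{21} - 11} = \frac{1}{- \frac{346}{21}} = - \frac{21}{346}$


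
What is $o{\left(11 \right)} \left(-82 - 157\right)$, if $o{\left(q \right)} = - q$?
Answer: $2629$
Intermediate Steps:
$o{\left(11 \right)} \left(-82 - 157\right) = \left(-1\right) 11 \left(-82 - 157\right) = \left(-11\right) \left(-239\right) = 2629$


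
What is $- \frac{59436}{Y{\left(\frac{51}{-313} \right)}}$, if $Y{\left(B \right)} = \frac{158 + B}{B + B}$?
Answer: $\frac{47736}{389} \approx 122.71$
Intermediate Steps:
$Y{\left(B \right)} = \frac{158 + B}{2 B}$
$- \frac{59436}{Y{\left(\frac{51}{-313} \right)}} = - \frac{59436}{\frac{1}{2} \frac{1}{51 \frac{1}{-313}} \left(158 + \frac{51}{-313}\right)} = - \frac{59436}{\frac{1}{2} \frac{1}{51 \left(- \frac{1}{313}\right)} \left(158 + 51 \left(- \frac{1}{313}\right)\right)} = - \frac{59436}{\frac{1}{2} \frac{1}{- \frac{51}{313}} \left(158 - \frac{51}{313}\right)} = - \frac{59436}{\frac{1}{2} \left(- \frac{313}{51}\right) \frac{49403}{313}} = - \frac{59436}{- \frac{49403}{102}} = \left(-59436\right) \left(- \frac{102}{49403}\right) = \frac{47736}{389}$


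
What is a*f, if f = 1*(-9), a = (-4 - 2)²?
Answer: -324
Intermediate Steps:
a = 36 (a = (-6)² = 36)
f = -9
a*f = 36*(-9) = -324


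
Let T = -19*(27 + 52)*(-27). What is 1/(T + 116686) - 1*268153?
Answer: -42157137588/157213 ≈ -2.6815e+5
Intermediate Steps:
T = 40527 (T = -1501*(-27) = -19*(-2133) = 40527)
1/(T + 116686) - 1*268153 = 1/(40527 + 116686) - 1*268153 = 1/157213 - 268153 = -42157137588/157213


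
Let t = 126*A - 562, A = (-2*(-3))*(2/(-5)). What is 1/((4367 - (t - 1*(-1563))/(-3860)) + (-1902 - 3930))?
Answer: -19300/28271007 ≈ -0.00068268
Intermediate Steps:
A = -12/5 (A = 6*(2*(-1/5)) = 6*(-2/5) = -12/5 ≈ -2.4000)
t = -4322/5 (t = 126*(-12/5) - 562 = -1512/5 - 562 = -4322/5 ≈ -864.40)
1/((4367 - (t - 1*(-1563))/(-3860)) + (-1902 - 3930)) = 1/((4367 - (-4322/5 - 1*(-1563))/(-3860)) + (-1902 - 3930)) = 1/((4367 - (-4322/5 + 1563)*(-1)/3860) - 5832) = 1/((4367 - 3493*(-1)/(5*3860)) - 5832) = 1/((4367 - 1*(-3493/19300)) - 5832) = 1/((4367 + 3493/19300) - 5832) = 1/(84286593/19300 - 5832) = 1/(-28271007/19300) = -19300/28271007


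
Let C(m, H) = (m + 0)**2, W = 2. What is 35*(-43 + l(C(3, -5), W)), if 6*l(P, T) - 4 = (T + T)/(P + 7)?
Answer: -35525/24 ≈ -1480.2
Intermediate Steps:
C(m, H) = m**2
l(P, T) = 2/3 + T/(3*(7 + P)) (l(P, T) = 2/3 + ((T + T)/(P + 7))/6 = 2/3 + ((2*T)/(7 + P))/6 = 2/3 + (2*T/(7 + P))/6 = 2/3 + T/(3*(7 + P)))
35*(-43 + l(C(3, -5), W)) = 35*(-43 + (14 + 2 + 2*3**2)/(3*(7 + 3**2))) = 35*(-43 + (14 + 2 + 2*9)/(3*(7 + 9))) = 35*(-43 + (1/3)*(14 + 2 + 18)/16) = 35*(-43 + (1/3)*(1/16)*34) = 35*(-43 + 17/24) = 35*(-1015/24) = -35525/24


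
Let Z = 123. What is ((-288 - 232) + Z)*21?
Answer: -8337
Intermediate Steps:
((-288 - 232) + Z)*21 = ((-288 - 232) + 123)*21 = (-520 + 123)*21 = -397*21 = -8337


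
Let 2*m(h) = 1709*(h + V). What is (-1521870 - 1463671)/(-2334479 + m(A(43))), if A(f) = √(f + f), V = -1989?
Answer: 48175638978038/65094938470715 + 10204579138*√86/65094938470715 ≈ 0.74154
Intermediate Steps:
A(f) = √2*√f (A(f) = √(2*f) = √2*√f)
m(h) = -3399201/2 + 1709*h/2 (m(h) = (1709*(h - 1989))/2 = (1709*(-1989 + h))/2 = (-3399201 + 1709*h)/2 = -3399201/2 + 1709*h/2)
(-1521870 - 1463671)/(-2334479 + m(A(43))) = (-1521870 - 1463671)/(-2334479 + (-3399201/2 + 1709*(√2*√43)/2)) = -2985541/(-2334479 + (-3399201/2 + 1709*√86/2)) = -2985541/(-8068159/2 + 1709*√86/2)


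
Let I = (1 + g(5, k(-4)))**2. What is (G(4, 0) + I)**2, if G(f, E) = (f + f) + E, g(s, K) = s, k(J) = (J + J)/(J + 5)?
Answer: 1936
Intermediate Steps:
k(J) = 2*J/(5 + J) (k(J) = (2*J)/(5 + J) = 2*J/(5 + J))
G(f, E) = E + 2*f (G(f, E) = 2*f + E = E + 2*f)
I = 36 (I = (1 + 5)**2 = 6**2 = 36)
(G(4, 0) + I)**2 = ((0 + 2*4) + 36)**2 = ((0 + 8) + 36)**2 = (8 + 36)**2 = 44**2 = 1936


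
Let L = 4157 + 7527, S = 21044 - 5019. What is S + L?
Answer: 27709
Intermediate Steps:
S = 16025
L = 11684
S + L = 16025 + 11684 = 27709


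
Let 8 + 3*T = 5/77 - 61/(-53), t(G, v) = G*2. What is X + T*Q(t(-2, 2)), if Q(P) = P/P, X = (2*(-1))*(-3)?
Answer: 45772/12243 ≈ 3.7386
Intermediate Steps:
t(G, v) = 2*G
T = -27686/12243 (T = -8/3 + (5/77 - 61/(-53))/3 = -8/3 + (5*(1/77) - 61*(-1/53))/3 = -8/3 + (5/77 + 61/53)/3 = -8/3 + (1/3)*(4962/4081) = -8/3 + 1654/4081 = -27686/12243 ≈ -2.2614)
X = 6 (X = -2*(-3) = 6)
Q(P) = 1
X + T*Q(t(-2, 2)) = 6 - 27686/12243*1 = 6 - 27686/12243 = 45772/12243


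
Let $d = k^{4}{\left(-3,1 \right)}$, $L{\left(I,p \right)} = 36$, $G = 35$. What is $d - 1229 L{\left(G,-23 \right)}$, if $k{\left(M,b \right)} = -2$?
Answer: $-44228$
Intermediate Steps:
$d = 16$ ($d = \left(-2\right)^{4} = 16$)
$d - 1229 L{\left(G,-23 \right)} = 16 - 44244 = -44228$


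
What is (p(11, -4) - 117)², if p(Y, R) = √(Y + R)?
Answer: (117 - √7)² ≈ 13077.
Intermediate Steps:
p(Y, R) = √(R + Y)
(p(11, -4) - 117)² = (√(-4 + 11) - 117)² = (√7 - 117)² = (-117 + √7)²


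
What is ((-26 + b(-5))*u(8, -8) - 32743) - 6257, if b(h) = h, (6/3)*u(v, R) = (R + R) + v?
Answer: -38876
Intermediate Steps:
u(v, R) = R + v/2 (u(v, R) = ((R + R) + v)/2 = (2*R + v)/2 = (v + 2*R)/2 = R + v/2)
((-26 + b(-5))*u(8, -8) - 32743) - 6257 = ((-26 - 5)*(-8 + (½)*8) - 32743) - 6257 = (-31*(-8 + 4) - 32743) - 6257 = (-31*(-4) - 32743) - 6257 = (124 - 32743) - 6257 = -32619 - 6257 = -38876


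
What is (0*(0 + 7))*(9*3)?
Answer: 0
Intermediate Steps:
(0*(0 + 7))*(9*3) = (0*7)*27 = 0*27 = 0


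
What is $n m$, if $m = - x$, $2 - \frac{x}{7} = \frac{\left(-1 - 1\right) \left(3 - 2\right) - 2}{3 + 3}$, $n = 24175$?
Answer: $- \frac{1353800}{3} \approx -4.5127 \cdot 10^{5}$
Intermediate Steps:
$x = \frac{56}{3}$ ($x = 14 - 7 \frac{\left(-1 - 1\right) \left(3 - 2\right) - 2}{3 + 3} = 14 - 7 \frac{- 2 \left(3 - 2\right) - 2}{6} = 14 - 7 \left(\left(-2\right) 1 - 2\right) \frac{1}{6} = 14 - 7 \left(-2 - 2\right) \frac{1}{6} = 14 - 7 \left(\left(-4\right) \frac{1}{6}\right) = 14 - - \frac{14}{3} = 14 + \frac{14}{3} = \frac{56}{3} \approx 18.667$)
$m = - \frac{56}{3}$ ($m = \left(-1\right) \frac{56}{3} = - \frac{56}{3} \approx -18.667$)
$n m = 24175 \left(- \frac{56}{3}\right) = - \frac{1353800}{3}$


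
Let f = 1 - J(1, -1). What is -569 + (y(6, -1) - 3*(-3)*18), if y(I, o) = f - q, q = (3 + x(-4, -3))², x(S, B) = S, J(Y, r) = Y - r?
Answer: -409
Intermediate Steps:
f = -1 (f = 1 - (1 - 1*(-1)) = 1 - (1 + 1) = 1 - 1*2 = 1 - 2 = -1)
q = 1 (q = (3 - 4)² = (-1)² = 1)
y(I, o) = -2 (y(I, o) = -1 - 1*1 = -1 - 1 = -2)
-569 + (y(6, -1) - 3*(-3)*18) = -569 + (-2 - 3*(-3)*18) = -569 + (-2 + 9*18) = -569 + (-2 + 162) = -569 + 160 = -409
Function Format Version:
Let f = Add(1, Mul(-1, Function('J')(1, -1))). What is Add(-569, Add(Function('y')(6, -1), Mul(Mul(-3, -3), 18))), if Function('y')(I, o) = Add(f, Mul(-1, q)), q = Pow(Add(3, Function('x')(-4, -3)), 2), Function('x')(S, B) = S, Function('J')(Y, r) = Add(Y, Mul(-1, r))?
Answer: -409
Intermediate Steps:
f = -1 (f = Add(1, Mul(-1, Add(1, Mul(-1, -1)))) = Add(1, Mul(-1, Add(1, 1))) = Add(1, Mul(-1, 2)) = Add(1, -2) = -1)
q = 1 (q = Pow(Add(3, -4), 2) = Pow(-1, 2) = 1)
Function('y')(I, o) = -2 (Function('y')(I, o) = Add(-1, Mul(-1, 1)) = Add(-1, -1) = -2)
Add(-569, Add(Function('y')(6, -1), Mul(Mul(-3, -3), 18))) = Add(-569, Add(-2, Mul(Mul(-3, -3), 18))) = Add(-569, Add(-2, Mul(9, 18))) = Add(-569, Add(-2, 162)) = Add(-569, 160) = -409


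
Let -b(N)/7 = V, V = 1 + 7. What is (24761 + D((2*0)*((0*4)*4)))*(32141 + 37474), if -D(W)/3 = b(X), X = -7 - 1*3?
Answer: 1735432335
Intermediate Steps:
V = 8
X = -10 (X = -7 - 3 = -10)
b(N) = -56 (b(N) = -7*8 = -56)
D(W) = 168 (D(W) = -3*(-56) = 168)
(24761 + D((2*0)*((0*4)*4)))*(32141 + 37474) = (24761 + 168)*(32141 + 37474) = 24929*69615 = 1735432335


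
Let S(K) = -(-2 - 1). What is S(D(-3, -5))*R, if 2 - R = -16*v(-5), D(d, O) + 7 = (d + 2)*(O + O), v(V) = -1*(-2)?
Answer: 102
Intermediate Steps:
v(V) = 2
D(d, O) = -7 + 2*O*(2 + d) (D(d, O) = -7 + (d + 2)*(O + O) = -7 + (2 + d)*(2*O) = -7 + 2*O*(2 + d))
S(K) = 3 (S(K) = -1*(-3) = 3)
R = 34 (R = 2 - (-16)*2 = 2 - 1*(-32) = 2 + 32 = 34)
S(D(-3, -5))*R = 3*34 = 102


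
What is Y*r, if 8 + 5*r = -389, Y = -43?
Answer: 17071/5 ≈ 3414.2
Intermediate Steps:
r = -397/5 (r = -8/5 + (⅕)*(-389) = -8/5 - 389/5 = -397/5 ≈ -79.400)
Y*r = -43*(-397/5) = 17071/5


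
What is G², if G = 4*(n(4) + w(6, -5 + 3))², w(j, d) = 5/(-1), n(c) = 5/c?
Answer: 50625/16 ≈ 3164.1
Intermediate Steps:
w(j, d) = -5 (w(j, d) = 5*(-1) = -5)
G = 225/4 (G = 4*(5/4 - 5)² = 4*(-15/4)² = 4*(225/16) = 225/4 ≈ 56.250)
G² = (225/4)² = 50625/16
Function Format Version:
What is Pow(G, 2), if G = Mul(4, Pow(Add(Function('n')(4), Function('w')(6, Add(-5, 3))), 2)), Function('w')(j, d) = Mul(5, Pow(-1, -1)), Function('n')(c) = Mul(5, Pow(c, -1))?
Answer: Rational(50625, 16) ≈ 3164.1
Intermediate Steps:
Function('w')(j, d) = -5 (Function('w')(j, d) = Mul(5, -1) = -5)
G = Rational(225, 4) (G = Mul(4, Pow(Add(Mul(5, Pow(4, -1)), -5), 2)) = Mul(4, Pow(Add(Mul(5, Rational(1, 4)), -5), 2)) = Mul(4, Pow(Add(Rational(5, 4), -5), 2)) = Mul(4, Pow(Rational(-15, 4), 2)) = Mul(4, Rational(225, 16)) = Rational(225, 4) ≈ 56.250)
Pow(G, 2) = Pow(Rational(225, 4), 2) = Rational(50625, 16)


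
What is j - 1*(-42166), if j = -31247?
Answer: 10919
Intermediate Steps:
j - 1*(-42166) = -31247 - 1*(-42166) = -31247 + 42166 = 10919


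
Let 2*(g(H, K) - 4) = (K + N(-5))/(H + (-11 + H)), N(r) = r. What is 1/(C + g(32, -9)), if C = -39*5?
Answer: -53/10130 ≈ -0.0052320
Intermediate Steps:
g(H, K) = 4 + (-5 + K)/(2*(-11 + 2*H)) (g(H, K) = 4 + ((K - 5)/(H + (-11 + H)))/2 = 4 + ((-5 + K)/(-11 + 2*H))/2 = 4 + (-5 + K)/(2*(-11 + 2*H)))
C = -195
1/(C + g(32, -9)) = 1/(-195 + (-93 - 9 + 16*32)/(2*(-11 + 2*32))) = 1/(-195 + (-93 - 9 + 512)/(2*(-11 + 64))) = 1/(-195 + (1/2)*410/53) = 1/(-195 + (1/2)*(1/53)*410) = 1/(-195 + 205/53) = 1/(-10130/53) = -53/10130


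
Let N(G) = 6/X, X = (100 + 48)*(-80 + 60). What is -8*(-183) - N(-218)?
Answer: 2166723/1480 ≈ 1464.0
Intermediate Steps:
X = -2960 (X = 148*(-20) = -2960)
N(G) = -3/1480 (N(G) = 6/(-2960) = 6*(-1/2960) = -3/1480)
-8*(-183) - N(-218) = -8*(-183) - 1*(-3/1480) = 1464 + 3/1480 = 2166723/1480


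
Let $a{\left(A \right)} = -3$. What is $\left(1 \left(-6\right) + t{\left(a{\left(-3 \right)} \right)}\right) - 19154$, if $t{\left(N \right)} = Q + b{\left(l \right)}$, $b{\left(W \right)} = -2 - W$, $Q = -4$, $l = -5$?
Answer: $-19161$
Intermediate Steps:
$t{\left(N \right)} = -1$ ($t{\left(N \right)} = -4 - -3 = -4 + \left(-2 + 5\right) = -4 + 3 = -1$)
$\left(1 \left(-6\right) + t{\left(a{\left(-3 \right)} \right)}\right) - 19154 = \left(1 \left(-6\right) - 1\right) - 19154 = \left(-6 - 1\right) - 19154 = -7 - 19154 = -19161$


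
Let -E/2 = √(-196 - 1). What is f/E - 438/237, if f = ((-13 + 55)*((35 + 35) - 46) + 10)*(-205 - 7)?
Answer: -146/79 - 107908*I*√197/197 ≈ -1.8481 - 7688.1*I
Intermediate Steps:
E = -2*I*√197 (E = -2*√(-196 - 1) = -2*I*√197 ≈ -28.071*I)
f = -215816 (f = (42*(70 - 46) + 10)*(-212) = (42*24 + 10)*(-212) = (1008 + 10)*(-212) = 1018*(-212) = -215816)
f/E - 438/237 = -215816*I*√197/394 - 438/237 = -107908*I*√197/197 - 438*1/237 = -107908*I*√197/197 - 146/79 = -146/79 - 107908*I*√197/197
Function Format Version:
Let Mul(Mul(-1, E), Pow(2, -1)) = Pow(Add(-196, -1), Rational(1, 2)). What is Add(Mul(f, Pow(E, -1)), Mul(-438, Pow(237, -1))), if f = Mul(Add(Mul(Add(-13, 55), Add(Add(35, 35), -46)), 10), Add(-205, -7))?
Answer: Add(Rational(-146, 79), Mul(Rational(-107908, 197), I, Pow(197, Rational(1, 2)))) ≈ Add(-1.8481, Mul(-7688.1, I))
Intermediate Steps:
E = Mul(-2, I, Pow(197, Rational(1, 2))) (E = Mul(-2, Pow(Add(-196, -1), Rational(1, 2))) = Mul(-2, Pow(-197, Rational(1, 2))) = Mul(-2, Mul(I, Pow(197, Rational(1, 2)))) = Mul(-2, I, Pow(197, Rational(1, 2))) ≈ Mul(-28.071, I))
f = -215816 (f = Mul(Add(Mul(42, Add(70, -46)), 10), -212) = Mul(Add(Mul(42, 24), 10), -212) = Mul(Add(1008, 10), -212) = Mul(1018, -212) = -215816)
Add(Mul(f, Pow(E, -1)), Mul(-438, Pow(237, -1))) = Add(Mul(-215816, Pow(Mul(-2, I, Pow(197, Rational(1, 2))), -1)), Mul(-438, Pow(237, -1))) = Add(Mul(-215816, Mul(Rational(1, 394), I, Pow(197, Rational(1, 2)))), Mul(-438, Rational(1, 237))) = Add(Mul(Rational(-107908, 197), I, Pow(197, Rational(1, 2))), Rational(-146, 79)) = Add(Rational(-146, 79), Mul(Rational(-107908, 197), I, Pow(197, Rational(1, 2))))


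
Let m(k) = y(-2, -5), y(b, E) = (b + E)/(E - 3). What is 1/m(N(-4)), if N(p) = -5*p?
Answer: 8/7 ≈ 1.1429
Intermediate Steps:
y(b, E) = (E + b)/(-3 + E)
m(k) = 7/8 (m(k) = (-5 - 2)/(-3 - 5) = -7/(-8) = -1/8*(-7) = 7/8)
1/m(N(-4)) = 1/(7/8) = 8/7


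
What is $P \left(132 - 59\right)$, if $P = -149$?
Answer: $-10877$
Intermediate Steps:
$P \left(132 - 59\right) = - 149 \left(132 - 59\right) = \left(-149\right) 73 = -10877$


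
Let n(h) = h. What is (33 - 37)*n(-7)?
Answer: 28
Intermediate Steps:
(33 - 37)*n(-7) = (33 - 37)*(-7) = -4*(-7) = 28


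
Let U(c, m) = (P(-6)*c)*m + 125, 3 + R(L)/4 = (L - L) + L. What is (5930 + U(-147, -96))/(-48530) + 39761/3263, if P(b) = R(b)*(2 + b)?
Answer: -4720989799/158353390 ≈ -29.813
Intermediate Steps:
R(L) = -12 + 4*L (R(L) = -12 + 4*((L - L) + L) = -12 + 4*(0 + L) = -12 + 4*L)
P(b) = (-12 + 4*b)*(2 + b)
U(c, m) = 125 + 144*c*m (U(c, m) = ((4*(-3 - 6)*(2 - 6))*c)*m + 125 = ((4*(-9)*(-4))*c)*m + 125 = (144*c)*m + 125 = 144*c*m + 125 = 125 + 144*c*m)
(5930 + U(-147, -96))/(-48530) + 39761/3263 = (5930 + (125 + 144*(-147)*(-96)))/(-48530) + 39761/3263 = (5930 + (125 + 2032128))*(-1/48530) + 39761*(1/3263) = (5930 + 2032253)*(-1/48530) + 39761/3263 = 2038183*(-1/48530) + 39761/3263 = -2038183/48530 + 39761/3263 = -4720989799/158353390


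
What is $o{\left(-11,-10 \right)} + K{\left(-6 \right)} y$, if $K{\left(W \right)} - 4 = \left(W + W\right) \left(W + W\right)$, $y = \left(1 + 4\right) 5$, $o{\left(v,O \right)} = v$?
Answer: $3689$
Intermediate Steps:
$y = 25$ ($y = 5 \cdot 5 = 25$)
$K{\left(W \right)} = 4 + 4 W^{2}$ ($K{\left(W \right)} = 4 + \left(W + W\right) \left(W + W\right) = 4 + 2 W 2 W = 4 + 4 W^{2}$)
$o{\left(-11,-10 \right)} + K{\left(-6 \right)} y = -11 + \left(4 + 4 \left(-6\right)^{2}\right) 25 = -11 + \left(4 + 4 \cdot 36\right) 25 = -11 + \left(4 + 144\right) 25 = -11 + 148 \cdot 25 = -11 + 3700 = 3689$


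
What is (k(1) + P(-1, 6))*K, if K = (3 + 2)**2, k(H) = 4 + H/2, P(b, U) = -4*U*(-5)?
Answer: 6225/2 ≈ 3112.5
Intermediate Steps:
P(b, U) = 20*U
k(H) = 4 + H/2 (k(H) = 4 + H*(1/2) = 4 + H/2)
K = 25 (K = 5**2 = 25)
(k(1) + P(-1, 6))*K = ((4 + (1/2)*1) + 20*6)*25 = ((4 + 1/2) + 120)*25 = (9/2 + 120)*25 = (249/2)*25 = 6225/2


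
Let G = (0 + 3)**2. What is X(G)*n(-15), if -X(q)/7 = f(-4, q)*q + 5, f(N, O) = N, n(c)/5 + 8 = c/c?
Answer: -7595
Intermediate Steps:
n(c) = -35 (n(c) = -40 + 5*(c/c) = -40 + 5*1 = -40 + 5 = -35)
G = 9 (G = 3**2 = 9)
X(q) = -35 + 28*q (X(q) = -7*(-4*q + 5) = -7*(5 - 4*q) = -35 + 28*q)
X(G)*n(-15) = (-35 + 28*9)*(-35) = (-35 + 252)*(-35) = 217*(-35) = -7595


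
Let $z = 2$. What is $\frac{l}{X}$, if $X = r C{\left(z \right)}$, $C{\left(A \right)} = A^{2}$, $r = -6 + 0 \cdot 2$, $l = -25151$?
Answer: $\frac{25151}{24} \approx 1048.0$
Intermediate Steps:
$r = -6$ ($r = -6 + 0 = -6$)
$X = -24$ ($X = - 6 \cdot 2^{2} = \left(-6\right) 4 = -24$)
$\frac{l}{X} = - \frac{25151}{-24} = \left(-25151\right) \left(- \frac{1}{24}\right) = \frac{25151}{24}$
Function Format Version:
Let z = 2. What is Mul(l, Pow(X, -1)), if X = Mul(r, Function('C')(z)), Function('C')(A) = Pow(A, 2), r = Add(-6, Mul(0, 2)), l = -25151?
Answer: Rational(25151, 24) ≈ 1048.0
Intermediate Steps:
r = -6 (r = Add(-6, 0) = -6)
X = -24 (X = Mul(-6, Pow(2, 2)) = Mul(-6, 4) = -24)
Mul(l, Pow(X, -1)) = Mul(-25151, Pow(-24, -1)) = Mul(-25151, Rational(-1, 24)) = Rational(25151, 24)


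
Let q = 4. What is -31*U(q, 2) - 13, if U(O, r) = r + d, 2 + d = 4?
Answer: -137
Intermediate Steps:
d = 2 (d = -2 + 4 = 2)
U(O, r) = 2 + r (U(O, r) = r + 2 = 2 + r)
-31*U(q, 2) - 13 = -31*(2 + 2) - 13 = -31*4 - 13 = -124 - 13 = -137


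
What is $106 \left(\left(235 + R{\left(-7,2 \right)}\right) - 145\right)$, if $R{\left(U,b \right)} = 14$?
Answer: $11024$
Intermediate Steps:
$106 \left(\left(235 + R{\left(-7,2 \right)}\right) - 145\right) = 106 \left(\left(235 + 14\right) - 145\right) = 106 \left(249 - 145\right) = 106 \cdot 104 = 11024$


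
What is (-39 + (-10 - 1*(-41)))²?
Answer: 64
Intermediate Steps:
(-39 + (-10 - 1*(-41)))² = (-39 + (-10 + 41))² = (-39 + 31)² = (-8)² = 64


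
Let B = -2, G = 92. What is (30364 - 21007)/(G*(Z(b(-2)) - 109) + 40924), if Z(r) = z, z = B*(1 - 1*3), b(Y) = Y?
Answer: 9357/31264 ≈ 0.29929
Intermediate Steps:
z = 4 (z = -2*(1 - 1*3) = -2*(1 - 3) = -2*(-2) = 4)
Z(r) = 4
(30364 - 21007)/(G*(Z(b(-2)) - 109) + 40924) = (30364 - 21007)/(92*(4 - 109) + 40924) = 9357/(92*(-105) + 40924) = 9357/(-9660 + 40924) = 9357/31264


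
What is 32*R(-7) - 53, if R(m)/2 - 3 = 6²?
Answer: 2443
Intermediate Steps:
R(m) = 78 (R(m) = 6 + 2*6² = 6 + 2*36 = 6 + 72 = 78)
32*R(-7) - 53 = 32*78 - 53 = 2496 - 53 = 2443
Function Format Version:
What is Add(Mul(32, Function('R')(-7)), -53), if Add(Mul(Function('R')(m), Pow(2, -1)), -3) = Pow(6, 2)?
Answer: 2443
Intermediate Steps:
Function('R')(m) = 78 (Function('R')(m) = Add(6, Mul(2, Pow(6, 2))) = Add(6, Mul(2, 36)) = Add(6, 72) = 78)
Add(Mul(32, Function('R')(-7)), -53) = Add(Mul(32, 78), -53) = Add(2496, -53) = 2443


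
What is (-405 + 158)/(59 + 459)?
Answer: -247/518 ≈ -0.47683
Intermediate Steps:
(-405 + 158)/(59 + 459) = -247/518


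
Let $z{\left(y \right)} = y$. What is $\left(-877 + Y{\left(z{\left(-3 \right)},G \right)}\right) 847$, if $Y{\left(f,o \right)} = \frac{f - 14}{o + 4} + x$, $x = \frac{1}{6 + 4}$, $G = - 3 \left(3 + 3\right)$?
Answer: $- \frac{3708529}{5} \approx -7.4171 \cdot 10^{5}$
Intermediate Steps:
$G = -18$ ($G = \left(-3\right) 6 = -18$)
$x = \frac{1}{10} \approx 0.1$
$Y{\left(f,o \right)} = \frac{1}{10} + \frac{-14 + f}{4 + o}$ ($Y{\left(f,o \right)} = \frac{f - 14}{o + 4} + \frac{1}{10} = \frac{-14 + f}{4 + o} + \frac{1}{10} = \frac{1}{10} + \frac{-14 + f}{4 + o}$)
$\left(-877 + Y{\left(z{\left(-3 \right)},G \right)}\right) 847 = \left(-877 + \frac{-136 - 18 + 10 \left(-3\right)}{10 \left(4 - 18\right)}\right) 847 = \left(-877 + \frac{-136 - 18 - 30}{10 \left(-14\right)}\right) 847 = \left(-877 + \frac{1}{10} \left(- \frac{1}{14}\right) \left(-184\right)\right) 847 = \left(-877 + \frac{46}{35}\right) 847 = \left(- \frac{30649}{35}\right) 847 = - \frac{3708529}{5}$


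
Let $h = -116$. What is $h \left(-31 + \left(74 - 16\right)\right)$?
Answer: $-3132$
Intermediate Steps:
$h \left(-31 + \left(74 - 16\right)\right) = - 116 \left(-31 + \left(74 - 16\right)\right) = - 116 \left(-31 + 58\right) = \left(-116\right) 27 = -3132$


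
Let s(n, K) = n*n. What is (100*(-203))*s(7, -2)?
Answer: -994700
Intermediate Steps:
s(n, K) = n**2
(100*(-203))*s(7, -2) = (100*(-203))*7**2 = -20300*49 = -994700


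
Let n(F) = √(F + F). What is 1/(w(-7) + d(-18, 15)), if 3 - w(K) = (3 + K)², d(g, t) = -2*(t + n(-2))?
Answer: -43/1865 + 4*I/1865 ≈ -0.023056 + 0.0021448*I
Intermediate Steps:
n(F) = √2*√F (n(F) = √(2*F) = √2*√F)
d(g, t) = -4*I - 2*t (d(g, t) = -2*(t + √2*√(-2)) = -2*(t + √2*(I*√2)) = -2*(t + 2*I) = -4*I - 2*t)
w(K) = 3 - (3 + K)²
1/(w(-7) + d(-18, 15)) = 1/((3 - (3 - 7)²) + (-4*I - 2*15)) = 1/((3 - 1*(-4)²) + (-4*I - 30)) = 1/((3 - 1*16) + (-30 - 4*I)) = 1/((3 - 16) + (-30 - 4*I)) = 1/(-13 + (-30 - 4*I)) = 1/(-43 - 4*I) = (-43 + 4*I)/1865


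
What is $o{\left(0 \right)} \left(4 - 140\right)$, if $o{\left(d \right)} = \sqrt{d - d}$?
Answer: $0$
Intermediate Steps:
$o{\left(d \right)} = 0$ ($o{\left(d \right)} = \sqrt{0} = 0$)
$o{\left(0 \right)} \left(4 - 140\right) = 0 \left(4 - 140\right) = 0 \left(-136\right) = 0$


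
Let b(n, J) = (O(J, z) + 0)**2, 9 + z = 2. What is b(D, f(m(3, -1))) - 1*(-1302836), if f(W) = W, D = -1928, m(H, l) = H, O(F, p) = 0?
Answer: 1302836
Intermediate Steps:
z = -7 (z = -9 + 2 = -7)
b(n, J) = 0 (b(n, J) = (0 + 0)**2 = 0**2 = 0)
b(D, f(m(3, -1))) - 1*(-1302836) = 0 - 1*(-1302836) = 0 + 1302836 = 1302836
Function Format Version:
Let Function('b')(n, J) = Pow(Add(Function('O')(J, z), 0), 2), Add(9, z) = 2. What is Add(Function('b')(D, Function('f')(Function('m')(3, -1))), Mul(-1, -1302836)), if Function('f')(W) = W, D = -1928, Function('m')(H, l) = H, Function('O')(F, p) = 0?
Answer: 1302836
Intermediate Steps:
z = -7 (z = Add(-9, 2) = -7)
Function('b')(n, J) = 0 (Function('b')(n, J) = Pow(Add(0, 0), 2) = Pow(0, 2) = 0)
Add(Function('b')(D, Function('f')(Function('m')(3, -1))), Mul(-1, -1302836)) = Add(0, Mul(-1, -1302836)) = Add(0, 1302836) = 1302836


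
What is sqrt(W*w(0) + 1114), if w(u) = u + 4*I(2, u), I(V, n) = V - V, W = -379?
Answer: sqrt(1114) ≈ 33.377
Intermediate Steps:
I(V, n) = 0
w(u) = u (w(u) = u + 4*0 = u + 0 = u)
sqrt(W*w(0) + 1114) = sqrt(-379*0 + 1114) = sqrt(0 + 1114) = sqrt(1114)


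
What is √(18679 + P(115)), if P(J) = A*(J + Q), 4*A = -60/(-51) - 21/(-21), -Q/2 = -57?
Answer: √21736965/34 ≈ 137.13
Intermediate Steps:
Q = 114 (Q = -2*(-57) = 114)
A = 37/68 (A = (-60/(-51) - 21/(-21))/4 = (-60*(-1/51) - 21*(-1/21))/4 = (20/17 + 1)/4 = (¼)*(37/17) = 37/68 ≈ 0.54412)
P(J) = 2109/34 + 37*J/68 (P(J) = 37*(J + 114)/68 = 37*(114 + J)/68 = 2109/34 + 37*J/68)
√(18679 + P(115)) = √(18679 + (2109/34 + (37/68)*115)) = √(18679 + (2109/34 + 4255/68)) = √(18679 + 8473/68) = √(1278645/68) = √21736965/34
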